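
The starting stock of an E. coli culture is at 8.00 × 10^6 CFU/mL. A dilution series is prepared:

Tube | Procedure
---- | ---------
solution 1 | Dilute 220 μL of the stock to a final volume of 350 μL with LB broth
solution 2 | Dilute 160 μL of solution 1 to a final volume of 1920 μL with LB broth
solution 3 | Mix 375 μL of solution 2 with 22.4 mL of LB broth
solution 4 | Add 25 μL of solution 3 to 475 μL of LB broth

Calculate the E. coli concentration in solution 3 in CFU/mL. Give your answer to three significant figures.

6.90 × 10^3 CFU/mL

Step 1: 220 μL brought to 350 μL → factor 350/220 = 1.5909
Step 2: 160 μL brought to 1920 μL → factor 1920/160 = 12
Step 3: 375 μL + 22.4 mL = 22775 μL total → factor 22775/375 = 60.733
Dilution factor through solution 3 = 1.5909 × 12 × 60.733 = 1159.5
[solution 3] = 8.00 × 10^6 CFU/mL / 1159.5 = 6.90 × 10^3 CFU/mL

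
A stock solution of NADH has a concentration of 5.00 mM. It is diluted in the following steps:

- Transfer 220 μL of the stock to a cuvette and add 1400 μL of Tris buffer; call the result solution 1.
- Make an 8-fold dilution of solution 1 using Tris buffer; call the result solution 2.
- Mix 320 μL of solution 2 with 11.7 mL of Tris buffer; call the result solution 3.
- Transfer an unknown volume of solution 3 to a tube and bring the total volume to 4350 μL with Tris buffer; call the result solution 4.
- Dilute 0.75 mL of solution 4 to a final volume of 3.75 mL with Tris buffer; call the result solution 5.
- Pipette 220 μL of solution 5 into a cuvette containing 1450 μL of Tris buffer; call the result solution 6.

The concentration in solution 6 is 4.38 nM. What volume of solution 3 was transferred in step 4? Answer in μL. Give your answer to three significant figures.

Step 1: 220 μL + 1400 μL = 1620 μL total → factor 1620/220 = 7.3636
Step 2: 8-fold → factor 8
Step 3: 320 μL + 11.7 mL = 12020 μL total → factor 12020/320 = 37.562
Step 4: v brought to 4350 μL → factor = 4350 μL/v
Step 5: 0.75 mL brought to 3.75 mL → factor 3.75/0.75 = 5
Step 6: 220 μL + 1450 μL = 1670 μL total → factor 1670/220 = 7.5909
Product of known-step factors = 83985
Overall factor = 5.00 mM / (4.38 nM) = 1.1416 × 10^6
Step-4 factor = 1.1416 × 10^6 / 83985 = 13.592
v = 4350 μL / 13.592 = 320 μL

320 μL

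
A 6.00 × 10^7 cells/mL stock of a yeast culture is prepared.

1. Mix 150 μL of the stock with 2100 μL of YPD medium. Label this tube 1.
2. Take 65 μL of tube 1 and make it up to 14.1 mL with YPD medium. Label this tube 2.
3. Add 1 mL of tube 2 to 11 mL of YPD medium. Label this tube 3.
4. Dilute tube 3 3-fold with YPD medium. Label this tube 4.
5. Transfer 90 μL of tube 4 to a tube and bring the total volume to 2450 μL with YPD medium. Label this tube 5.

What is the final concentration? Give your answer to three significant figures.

18.8 cells/mL

Step 1: 150 μL + 2100 μL = 2250 μL total → factor 2250/150 = 15
Step 2: 65 μL brought to 14.1 mL → factor 14100/65 = 216.92
Step 3: 1 mL + 11 mL = 12 mL total → factor 12/1 = 12
Step 4: 3-fold → factor 3
Step 5: 90 μL brought to 2450 μL → factor 2450/90 = 27.222
Overall dilution factor = 15 × 216.92 × 12 × 3 × 27.222 = 3.1888 × 10^6
Final = 6.00 × 10^7 cells/mL / 3.1888 × 10^6 = 18.8 cells/mL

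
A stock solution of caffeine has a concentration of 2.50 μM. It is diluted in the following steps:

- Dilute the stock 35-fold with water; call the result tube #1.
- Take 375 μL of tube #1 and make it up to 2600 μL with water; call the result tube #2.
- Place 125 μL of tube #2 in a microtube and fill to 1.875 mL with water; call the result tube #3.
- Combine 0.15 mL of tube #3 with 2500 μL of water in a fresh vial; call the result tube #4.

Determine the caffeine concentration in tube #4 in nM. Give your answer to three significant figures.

0.0389 nM

Step 1: 35-fold → factor 35
Step 2: 375 μL brought to 2600 μL → factor 2600/375 = 6.9333
Step 3: 125 μL brought to 1.875 mL → factor 1875/125 = 15
Step 4: 0.15 mL + 2500 μL = 2.65 mL total → factor 2.65/0.15 = 17.667
Overall dilution factor = 35 × 6.9333 × 15 × 17.667 = 64307
Final = 2.50 μM / 64307 = 3.888 × 10^-5 μM = 0.0389 nM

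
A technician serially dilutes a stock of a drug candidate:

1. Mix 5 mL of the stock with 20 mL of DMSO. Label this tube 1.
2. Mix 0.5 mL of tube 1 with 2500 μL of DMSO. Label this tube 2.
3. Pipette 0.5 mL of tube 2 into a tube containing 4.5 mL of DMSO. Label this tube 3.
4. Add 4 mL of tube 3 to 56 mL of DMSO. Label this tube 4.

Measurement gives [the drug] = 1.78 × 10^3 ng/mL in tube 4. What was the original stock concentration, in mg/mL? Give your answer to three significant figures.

Step 1: 5 mL + 20 mL = 25 mL total → factor 25/5 = 5
Step 2: 0.5 mL + 2500 μL = 3 mL total → factor 3/0.5 = 6
Step 3: 0.5 mL + 4.5 mL = 5 mL total → factor 5/0.5 = 10
Step 4: 4 mL + 56 mL = 60 mL total → factor 60/4 = 15
Overall dilution factor = 5 × 6 × 10 × 15 = 4500
Stock = 1.78 × 10^3 ng/mL × 4500 = 8.010 × 10^6 ng/mL = 8.01 mg/mL

8.01 mg/mL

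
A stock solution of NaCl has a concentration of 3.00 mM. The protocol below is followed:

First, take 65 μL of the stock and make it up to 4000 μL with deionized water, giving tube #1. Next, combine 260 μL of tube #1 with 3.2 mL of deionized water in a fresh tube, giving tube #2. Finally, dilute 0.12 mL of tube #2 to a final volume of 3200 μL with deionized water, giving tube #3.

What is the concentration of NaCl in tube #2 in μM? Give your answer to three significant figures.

3.66 μM

Step 1: 65 μL brought to 4000 μL → factor 4000/65 = 61.538
Step 2: 260 μL + 3.2 mL = 3460 μL total → factor 3460/260 = 13.308
Dilution factor through tube #2 = 61.538 × 13.308 = 818.93
[tube #2] = 3.00 mM / 818.93 = 0.003663 mM = 3.66 μM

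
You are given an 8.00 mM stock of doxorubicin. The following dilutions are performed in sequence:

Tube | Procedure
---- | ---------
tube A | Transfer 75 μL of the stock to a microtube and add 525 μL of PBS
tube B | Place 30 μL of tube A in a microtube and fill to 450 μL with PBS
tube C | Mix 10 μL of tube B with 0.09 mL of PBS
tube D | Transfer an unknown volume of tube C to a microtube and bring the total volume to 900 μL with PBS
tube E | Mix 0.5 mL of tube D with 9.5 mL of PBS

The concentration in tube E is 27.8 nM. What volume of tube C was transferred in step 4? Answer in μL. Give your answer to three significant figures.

Step 1: 75 μL + 525 μL = 600 μL total → factor 600/75 = 8
Step 2: 30 μL brought to 450 μL → factor 450/30 = 15
Step 3: 10 μL + 0.09 mL = 100 μL total → factor 100/10 = 10
Step 4: v brought to 900 μL → factor = 900 μL/v
Step 5: 0.5 mL + 9.5 mL = 10 mL total → factor 10/0.5 = 20
Product of known-step factors = 24000
Overall factor = 8.00 mM / (27.8 nM) = 2.8777 × 10^5
Step-4 factor = 2.8777 × 10^5 / 24000 = 11.99
v = 900 μL / 11.99 = 75.1 μL

75.1 μL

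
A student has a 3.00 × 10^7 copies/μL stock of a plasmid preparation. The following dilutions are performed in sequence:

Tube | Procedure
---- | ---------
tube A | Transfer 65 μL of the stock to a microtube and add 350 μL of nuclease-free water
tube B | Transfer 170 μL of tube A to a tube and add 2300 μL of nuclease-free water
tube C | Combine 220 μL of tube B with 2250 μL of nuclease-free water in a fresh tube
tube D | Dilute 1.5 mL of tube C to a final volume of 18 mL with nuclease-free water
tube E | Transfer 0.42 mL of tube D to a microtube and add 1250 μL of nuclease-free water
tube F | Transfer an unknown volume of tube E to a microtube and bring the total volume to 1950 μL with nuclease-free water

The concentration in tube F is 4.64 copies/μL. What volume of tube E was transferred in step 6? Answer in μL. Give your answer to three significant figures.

Step 1: 65 μL + 350 μL = 415 μL total → factor 415/65 = 6.3846
Step 2: 170 μL + 2300 μL = 2470 μL total → factor 2470/170 = 14.529
Step 3: 220 μL + 2250 μL = 2470 μL total → factor 2470/220 = 11.227
Step 4: 1.5 mL brought to 18 mL → factor 18/1.5 = 12
Step 5: 0.42 mL + 1250 μL = 1.67 mL total → factor 1.67/0.42 = 3.9762
Step 6: v brought to 1950 μL → factor = 1950 μL/v
Product of known-step factors = 49694
Overall factor = 3.00 × 10^7 copies/μL / (4.64 copies/μL) = 6.4655 × 10^6
Step-6 factor = 6.4655 × 10^6 / 49694 = 130.11
v = 1950 μL / 130.11 = 15.0 μL

15.0 μL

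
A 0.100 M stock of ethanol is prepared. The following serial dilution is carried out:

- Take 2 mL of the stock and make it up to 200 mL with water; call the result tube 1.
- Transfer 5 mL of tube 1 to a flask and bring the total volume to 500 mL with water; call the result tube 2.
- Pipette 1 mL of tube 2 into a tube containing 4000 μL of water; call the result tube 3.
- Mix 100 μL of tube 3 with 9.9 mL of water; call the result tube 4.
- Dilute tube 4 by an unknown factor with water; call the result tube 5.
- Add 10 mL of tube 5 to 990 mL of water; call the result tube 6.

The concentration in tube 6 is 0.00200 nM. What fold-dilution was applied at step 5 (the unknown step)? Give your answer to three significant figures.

Step 1: 2 mL brought to 200 mL → factor 200/2 = 100
Step 2: 5 mL brought to 500 mL → factor 500/5 = 100
Step 3: 1 mL + 4000 μL = 5 mL total → factor 5/1 = 5
Step 4: 100 μL + 9.9 mL = 10000 μL total → factor 10000/100 = 100
Step 5: unknown factor x
Step 6: 10 mL + 990 mL = 1000 mL total → factor 1000/10 = 100
Product of known-step factors = 5 × 10^8
Overall factor = 0.100 M / (0.00200 nM) = 5 × 10^10
x = 5 × 10^10 / 5 × 10^8 = 100

100-fold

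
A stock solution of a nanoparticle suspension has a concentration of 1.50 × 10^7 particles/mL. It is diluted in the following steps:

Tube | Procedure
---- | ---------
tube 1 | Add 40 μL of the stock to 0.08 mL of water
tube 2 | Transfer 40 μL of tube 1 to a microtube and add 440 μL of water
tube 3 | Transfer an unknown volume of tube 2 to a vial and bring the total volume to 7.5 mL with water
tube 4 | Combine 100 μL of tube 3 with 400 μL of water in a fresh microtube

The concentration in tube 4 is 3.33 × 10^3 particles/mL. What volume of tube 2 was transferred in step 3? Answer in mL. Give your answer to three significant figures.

0.300 mL

Step 1: 40 μL + 0.08 mL = 120 μL total → factor 120/40 = 3
Step 2: 40 μL + 440 μL = 480 μL total → factor 480/40 = 12
Step 3: v brought to 7.5 mL → factor = 7.5 mL/v
Step 4: 100 μL + 400 μL = 500 μL total → factor 500/100 = 5
Product of known-step factors = 180
Overall factor = 1.50 × 10^7 particles/mL / (3.33 × 10^3 particles/mL) = 4504.5
Step-3 factor = 4504.5 / 180 = 25.025
v = 7.5 mL / 25.025 = 0.300 mL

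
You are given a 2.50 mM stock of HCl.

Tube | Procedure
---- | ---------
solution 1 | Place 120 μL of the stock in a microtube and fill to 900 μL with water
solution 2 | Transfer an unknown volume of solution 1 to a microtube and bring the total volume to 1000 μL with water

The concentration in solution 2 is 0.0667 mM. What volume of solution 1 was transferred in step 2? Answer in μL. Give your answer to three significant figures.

Step 1: 120 μL brought to 900 μL → factor 900/120 = 7.5
Step 2: v brought to 1000 μL → factor = 1000 μL/v
Product of known-step factors = 7.5
Overall factor = 2.50 mM / (0.0667 mM) = 37.481
Step-2 factor = 37.481 / 7.5 = 4.9975
v = 1000 μL / 4.9975 = 200 μL

200 μL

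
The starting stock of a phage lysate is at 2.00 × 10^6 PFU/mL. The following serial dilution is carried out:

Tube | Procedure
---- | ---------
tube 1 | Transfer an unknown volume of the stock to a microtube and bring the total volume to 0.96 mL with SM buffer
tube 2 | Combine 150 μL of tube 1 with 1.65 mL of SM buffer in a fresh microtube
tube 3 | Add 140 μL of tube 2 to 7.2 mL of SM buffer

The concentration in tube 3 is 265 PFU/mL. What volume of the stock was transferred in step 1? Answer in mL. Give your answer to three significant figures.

Step 1: v brought to 0.96 mL → factor = 0.96 mL/v
Step 2: 150 μL + 1.65 mL = 1800 μL total → factor 1800/150 = 12
Step 3: 140 μL + 7.2 mL = 7340 μL total → factor 7340/140 = 52.429
Product of known-step factors = 629.14
Overall factor = 2.00 × 10^6 PFU/mL / (265 PFU/mL) = 7547.2
Step-1 factor = 7547.2 / 629.14 = 11.996
v = 0.96 mL / 11.996 = 0.0800 mL

0.0800 mL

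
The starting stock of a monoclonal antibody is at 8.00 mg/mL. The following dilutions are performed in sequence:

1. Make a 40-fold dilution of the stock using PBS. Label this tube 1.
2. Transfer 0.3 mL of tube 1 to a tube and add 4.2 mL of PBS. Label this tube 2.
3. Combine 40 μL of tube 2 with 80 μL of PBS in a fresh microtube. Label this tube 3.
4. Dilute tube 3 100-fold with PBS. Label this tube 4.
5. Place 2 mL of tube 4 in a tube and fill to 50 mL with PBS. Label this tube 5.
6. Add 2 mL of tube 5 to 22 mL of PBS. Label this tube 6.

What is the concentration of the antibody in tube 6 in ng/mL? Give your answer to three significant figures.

0.148 ng/mL

Step 1: 40-fold → factor 40
Step 2: 0.3 mL + 4.2 mL = 4.5 mL total → factor 4.5/0.3 = 15
Step 3: 40 μL + 80 μL = 120 μL total → factor 120/40 = 3
Step 4: 100-fold → factor 100
Step 5: 2 mL brought to 50 mL → factor 50/2 = 25
Step 6: 2 mL + 22 mL = 24 mL total → factor 24/2 = 12
Overall dilution factor = 40 × 15 × 3 × 100 × 25 × 12 = 5.4 × 10^7
Final = 8.00 mg/mL / 5.4 × 10^7 = 1.481 × 10^-7 mg/mL = 0.148 ng/mL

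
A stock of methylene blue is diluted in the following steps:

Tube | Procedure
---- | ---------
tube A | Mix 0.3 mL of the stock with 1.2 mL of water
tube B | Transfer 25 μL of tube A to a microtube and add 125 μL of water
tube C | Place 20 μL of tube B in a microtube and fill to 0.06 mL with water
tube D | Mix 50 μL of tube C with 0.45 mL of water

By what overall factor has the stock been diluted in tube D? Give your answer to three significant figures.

900

Step 1: 0.3 mL + 1.2 mL = 1.5 mL total → factor 1.5/0.3 = 5
Step 2: 25 μL + 125 μL = 150 μL total → factor 150/25 = 6
Step 3: 20 μL brought to 0.06 mL → factor 60/20 = 3
Step 4: 50 μL + 0.45 mL = 500 μL total → factor 500/50 = 10
Overall dilution factor = 5 × 6 × 3 × 10 = 900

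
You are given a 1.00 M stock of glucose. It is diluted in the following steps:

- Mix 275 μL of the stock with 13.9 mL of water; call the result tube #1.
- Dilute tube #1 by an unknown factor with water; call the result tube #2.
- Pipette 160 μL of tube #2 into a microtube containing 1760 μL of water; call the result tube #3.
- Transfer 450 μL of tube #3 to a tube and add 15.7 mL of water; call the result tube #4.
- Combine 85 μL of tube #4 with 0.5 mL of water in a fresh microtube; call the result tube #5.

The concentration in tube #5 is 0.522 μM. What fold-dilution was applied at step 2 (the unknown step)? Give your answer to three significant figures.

Step 1: 275 μL + 13.9 mL = 14175 μL total → factor 14175/275 = 51.545
Step 2: unknown factor x
Step 3: 160 μL + 1760 μL = 1920 μL total → factor 1920/160 = 12
Step 4: 450 μL + 15.7 mL = 16150 μL total → factor 16150/450 = 35.889
Step 5: 85 μL + 0.5 mL = 585 μL total → factor 585/85 = 6.8824
Product of known-step factors = 1.5278 × 10^5
Overall factor = 1.00 M / (0.522 μM) = 1.9157 × 10^6
x = 1.9157 × 10^6 / 1.5278 × 10^5 = 12.5

12.5-fold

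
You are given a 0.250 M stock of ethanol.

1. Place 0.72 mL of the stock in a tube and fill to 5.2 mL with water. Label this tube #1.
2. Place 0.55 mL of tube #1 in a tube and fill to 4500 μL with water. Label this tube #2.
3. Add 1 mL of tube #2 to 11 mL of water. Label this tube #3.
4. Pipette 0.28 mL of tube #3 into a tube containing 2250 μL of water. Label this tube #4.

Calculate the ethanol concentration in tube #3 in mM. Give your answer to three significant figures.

Step 1: 0.72 mL brought to 5.2 mL → factor 5.2/0.72 = 7.2222
Step 2: 0.55 mL brought to 4500 μL → factor 4.5/0.55 = 8.1818
Step 3: 1 mL + 11 mL = 12 mL total → factor 12/1 = 12
Dilution factor through tube #3 = 7.2222 × 8.1818 × 12 = 709.09
[tube #3] = 0.250 M / 709.09 = 0.0003526 M = 0.353 mM

0.353 mM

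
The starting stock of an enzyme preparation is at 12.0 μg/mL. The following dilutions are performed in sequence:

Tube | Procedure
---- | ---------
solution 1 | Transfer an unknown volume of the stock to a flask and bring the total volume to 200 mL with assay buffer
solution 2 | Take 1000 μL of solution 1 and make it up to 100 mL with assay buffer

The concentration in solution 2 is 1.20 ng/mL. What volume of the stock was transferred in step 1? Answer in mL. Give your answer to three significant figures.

2.00 mL

Step 1: v brought to 200 mL → factor = 200 mL/v
Step 2: 1000 μL brought to 100 mL → factor 1 × 10^5/1000 = 100
Product of known-step factors = 100
Overall factor = 12.0 μg/mL / (1.20 ng/mL) = 10000
Step-1 factor = 10000 / 100 = 100
v = 200 mL / 100 = 2.00 mL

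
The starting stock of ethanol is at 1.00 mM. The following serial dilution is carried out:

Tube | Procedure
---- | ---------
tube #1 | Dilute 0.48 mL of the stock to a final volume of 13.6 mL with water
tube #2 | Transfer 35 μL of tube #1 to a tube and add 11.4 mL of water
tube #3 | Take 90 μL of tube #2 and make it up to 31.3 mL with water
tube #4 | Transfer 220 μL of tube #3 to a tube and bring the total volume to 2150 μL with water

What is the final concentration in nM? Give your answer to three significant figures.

Step 1: 0.48 mL brought to 13.6 mL → factor 13.6/0.48 = 28.333
Step 2: 35 μL + 11.4 mL = 11435 μL total → factor 11435/35 = 326.71
Step 3: 90 μL brought to 31.3 mL → factor 31300/90 = 347.78
Step 4: 220 μL brought to 2150 μL → factor 2150/220 = 9.7727
Overall dilution factor = 28.333 × 326.71 × 347.78 × 9.7727 = 3.1462 × 10^7
Final = 1.00 mM / 3.1462 × 10^7 = 3.178 × 10^-8 mM = 0.0318 nM

0.0318 nM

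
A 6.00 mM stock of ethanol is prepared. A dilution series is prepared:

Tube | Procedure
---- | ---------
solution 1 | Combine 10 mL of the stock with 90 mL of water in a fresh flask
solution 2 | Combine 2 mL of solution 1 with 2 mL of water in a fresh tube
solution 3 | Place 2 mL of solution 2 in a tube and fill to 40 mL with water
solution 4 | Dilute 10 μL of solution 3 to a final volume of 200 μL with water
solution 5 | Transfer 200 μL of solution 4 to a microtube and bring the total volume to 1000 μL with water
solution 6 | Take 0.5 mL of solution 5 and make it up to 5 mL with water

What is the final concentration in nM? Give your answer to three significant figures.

Step 1: 10 mL + 90 mL = 100 mL total → factor 100/10 = 10
Step 2: 2 mL + 2 mL = 4 mL total → factor 4/2 = 2
Step 3: 2 mL brought to 40 mL → factor 40/2 = 20
Step 4: 10 μL brought to 200 μL → factor 200/10 = 20
Step 5: 200 μL brought to 1000 μL → factor 1000/200 = 5
Step 6: 0.5 mL brought to 5 mL → factor 5/0.5 = 10
Overall dilution factor = 10 × 2 × 20 × 20 × 5 × 10 = 4 × 10^5
Final = 6.00 mM / 4 × 10^5 = 1.500 × 10^-5 mM = 15.0 nM

15.0 nM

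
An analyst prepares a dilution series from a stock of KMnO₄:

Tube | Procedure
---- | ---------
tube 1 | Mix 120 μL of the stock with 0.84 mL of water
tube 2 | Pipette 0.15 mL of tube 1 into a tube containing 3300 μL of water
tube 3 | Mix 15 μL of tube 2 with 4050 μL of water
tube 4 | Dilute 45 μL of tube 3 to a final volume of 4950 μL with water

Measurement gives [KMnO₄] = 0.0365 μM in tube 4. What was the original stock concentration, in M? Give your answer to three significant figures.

Step 1: 120 μL + 0.84 mL = 960 μL total → factor 960/120 = 8
Step 2: 0.15 mL + 3300 μL = 3.45 mL total → factor 3.45/0.15 = 23
Step 3: 15 μL + 4050 μL = 4065 μL total → factor 4065/15 = 271
Step 4: 45 μL brought to 4950 μL → factor 4950/45 = 110
Overall dilution factor = 8 × 23 × 271 × 110 = 5.485 × 10^6
Stock = 0.0365 μM × 5.485 × 10^6 = 2.002 × 10^5 μM = 0.200 M

0.200 M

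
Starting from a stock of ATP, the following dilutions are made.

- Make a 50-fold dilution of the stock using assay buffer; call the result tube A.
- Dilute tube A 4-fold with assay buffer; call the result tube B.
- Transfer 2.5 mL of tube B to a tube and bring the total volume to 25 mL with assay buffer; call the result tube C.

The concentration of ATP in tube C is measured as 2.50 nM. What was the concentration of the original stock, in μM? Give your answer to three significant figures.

5.00 μM

Step 1: 50-fold → factor 50
Step 2: 4-fold → factor 4
Step 3: 2.5 mL brought to 25 mL → factor 25/2.5 = 10
Overall dilution factor = 50 × 4 × 10 = 2000
Stock = 2.50 nM × 2000 = 5000 nM = 5.00 μM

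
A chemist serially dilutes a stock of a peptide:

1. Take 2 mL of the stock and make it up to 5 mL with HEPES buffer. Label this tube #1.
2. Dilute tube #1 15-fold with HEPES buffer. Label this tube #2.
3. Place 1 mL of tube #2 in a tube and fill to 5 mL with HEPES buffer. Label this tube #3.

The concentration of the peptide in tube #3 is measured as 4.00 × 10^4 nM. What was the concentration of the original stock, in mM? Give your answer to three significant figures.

7.50 mM

Step 1: 2 mL brought to 5 mL → factor 5/2 = 2.5
Step 2: 15-fold → factor 15
Step 3: 1 mL brought to 5 mL → factor 5/1 = 5
Overall dilution factor = 2.5 × 15 × 5 = 187.5
Stock = 4.00 × 10^4 nM × 187.5 = 7.500 × 10^6 nM = 7.50 mM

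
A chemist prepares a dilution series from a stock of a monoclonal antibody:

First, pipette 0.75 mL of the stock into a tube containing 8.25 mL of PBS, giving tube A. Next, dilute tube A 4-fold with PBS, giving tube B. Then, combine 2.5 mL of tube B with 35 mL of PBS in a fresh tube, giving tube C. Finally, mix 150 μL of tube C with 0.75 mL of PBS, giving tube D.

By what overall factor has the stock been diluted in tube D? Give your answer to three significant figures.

4.32 × 10^3

Step 1: 0.75 mL + 8.25 mL = 9 mL total → factor 9/0.75 = 12
Step 2: 4-fold → factor 4
Step 3: 2.5 mL + 35 mL = 37.5 mL total → factor 37.5/2.5 = 15
Step 4: 150 μL + 0.75 mL = 900 μL total → factor 900/150 = 6
Overall dilution factor = 12 × 4 × 15 × 6 = 4320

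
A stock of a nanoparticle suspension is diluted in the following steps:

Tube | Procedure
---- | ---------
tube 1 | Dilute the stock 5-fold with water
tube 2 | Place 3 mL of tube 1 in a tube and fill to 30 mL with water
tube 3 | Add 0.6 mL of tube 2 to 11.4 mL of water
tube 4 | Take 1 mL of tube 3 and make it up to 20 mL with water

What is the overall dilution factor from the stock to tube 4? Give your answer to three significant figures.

Step 1: 5-fold → factor 5
Step 2: 3 mL brought to 30 mL → factor 30/3 = 10
Step 3: 0.6 mL + 11.4 mL = 12 mL total → factor 12/0.6 = 20
Step 4: 1 mL brought to 20 mL → factor 20/1 = 20
Overall dilution factor = 5 × 10 × 20 × 20 = 20000

2.00 × 10^4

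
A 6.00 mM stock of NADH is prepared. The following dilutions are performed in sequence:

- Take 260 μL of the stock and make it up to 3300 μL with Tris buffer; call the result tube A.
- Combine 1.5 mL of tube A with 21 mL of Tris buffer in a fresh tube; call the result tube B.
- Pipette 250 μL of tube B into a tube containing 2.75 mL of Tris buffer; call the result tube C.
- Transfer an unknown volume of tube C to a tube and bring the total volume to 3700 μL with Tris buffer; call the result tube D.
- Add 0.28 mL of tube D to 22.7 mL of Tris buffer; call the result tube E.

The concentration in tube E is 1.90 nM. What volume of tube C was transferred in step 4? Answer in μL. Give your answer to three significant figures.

220 μL

Step 1: 260 μL brought to 3300 μL → factor 3300/260 = 12.692
Step 2: 1.5 mL + 21 mL = 22.5 mL total → factor 22.5/1.5 = 15
Step 3: 250 μL + 2.75 mL = 3000 μL total → factor 3000/250 = 12
Step 4: v brought to 3700 μL → factor = 3700 μL/v
Step 5: 0.28 mL + 22.7 mL = 22.98 mL total → factor 22.98/0.28 = 82.071
Product of known-step factors = 1.875 × 10^5
Overall factor = 6.00 mM / (1.90 nM) = 3.1579 × 10^6
Step-4 factor = 3.1579 × 10^6 / 1.875 × 10^5 = 16.842
v = 3700 μL / 16.842 = 220 μL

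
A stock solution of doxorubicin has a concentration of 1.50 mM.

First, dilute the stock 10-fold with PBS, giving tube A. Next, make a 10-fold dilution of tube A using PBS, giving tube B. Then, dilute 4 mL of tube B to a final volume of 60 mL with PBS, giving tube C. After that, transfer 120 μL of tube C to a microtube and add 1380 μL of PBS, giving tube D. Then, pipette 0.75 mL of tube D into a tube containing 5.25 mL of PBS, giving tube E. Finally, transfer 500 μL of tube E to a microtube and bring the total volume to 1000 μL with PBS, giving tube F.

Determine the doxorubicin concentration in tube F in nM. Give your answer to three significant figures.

Step 1: 10-fold → factor 10
Step 2: 10-fold → factor 10
Step 3: 4 mL brought to 60 mL → factor 60/4 = 15
Step 4: 120 μL + 1380 μL = 1500 μL total → factor 1500/120 = 12.5
Step 5: 0.75 mL + 5.25 mL = 6 mL total → factor 6/0.75 = 8
Step 6: 500 μL brought to 1000 μL → factor 1000/500 = 2
Overall dilution factor = 10 × 10 × 15 × 12.5 × 8 × 2 = 3 × 10^5
Final = 1.50 mM / 3 × 10^5 = 5.000 × 10^-6 mM = 5.00 nM

5.00 nM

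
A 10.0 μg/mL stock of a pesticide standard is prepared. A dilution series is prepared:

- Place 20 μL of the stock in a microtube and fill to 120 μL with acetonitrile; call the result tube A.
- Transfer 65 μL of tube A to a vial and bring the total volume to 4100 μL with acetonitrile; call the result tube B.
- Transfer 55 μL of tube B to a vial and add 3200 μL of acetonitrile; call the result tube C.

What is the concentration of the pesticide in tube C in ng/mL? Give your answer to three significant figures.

Step 1: 20 μL brought to 120 μL → factor 120/20 = 6
Step 2: 65 μL brought to 4100 μL → factor 4100/65 = 63.077
Step 3: 55 μL + 3200 μL = 3255 μL total → factor 3255/55 = 59.182
Overall dilution factor = 6 × 63.077 × 59.182 = 22398
Final = 10.0 μg/mL / 22398 = 0.0004465 μg/mL = 0.446 ng/mL

0.446 ng/mL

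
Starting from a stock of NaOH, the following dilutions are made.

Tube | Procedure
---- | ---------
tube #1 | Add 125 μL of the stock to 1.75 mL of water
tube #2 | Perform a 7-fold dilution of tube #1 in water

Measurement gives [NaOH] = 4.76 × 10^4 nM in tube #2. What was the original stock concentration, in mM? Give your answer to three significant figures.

Step 1: 125 μL + 1.75 mL = 1875 μL total → factor 1875/125 = 15
Step 2: 7-fold → factor 7
Overall dilution factor = 15 × 7 = 105
Stock = 4.76 × 10^4 nM × 105 = 4.998 × 10^6 nM = 5.00 mM

5.00 mM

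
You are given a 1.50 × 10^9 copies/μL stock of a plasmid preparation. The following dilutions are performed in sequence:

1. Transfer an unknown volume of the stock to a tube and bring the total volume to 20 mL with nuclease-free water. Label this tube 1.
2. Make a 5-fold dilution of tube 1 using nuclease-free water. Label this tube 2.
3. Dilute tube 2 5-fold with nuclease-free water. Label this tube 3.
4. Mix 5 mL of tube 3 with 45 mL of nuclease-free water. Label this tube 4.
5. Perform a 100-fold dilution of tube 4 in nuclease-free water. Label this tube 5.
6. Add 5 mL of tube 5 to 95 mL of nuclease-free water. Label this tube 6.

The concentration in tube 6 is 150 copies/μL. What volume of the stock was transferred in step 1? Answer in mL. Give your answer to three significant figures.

1.00 mL

Step 1: v brought to 20 mL → factor = 20 mL/v
Step 2: 5-fold → factor 5
Step 3: 5-fold → factor 5
Step 4: 5 mL + 45 mL = 50 mL total → factor 50/5 = 10
Step 5: 100-fold → factor 100
Step 6: 5 mL + 95 mL = 100 mL total → factor 100/5 = 20
Product of known-step factors = 5 × 10^5
Overall factor = 1.50 × 10^9 copies/μL / (150 copies/μL) = 1 × 10^7
Step-1 factor = 1 × 10^7 / 5 × 10^5 = 20
v = 20 mL / 20 = 1.00 mL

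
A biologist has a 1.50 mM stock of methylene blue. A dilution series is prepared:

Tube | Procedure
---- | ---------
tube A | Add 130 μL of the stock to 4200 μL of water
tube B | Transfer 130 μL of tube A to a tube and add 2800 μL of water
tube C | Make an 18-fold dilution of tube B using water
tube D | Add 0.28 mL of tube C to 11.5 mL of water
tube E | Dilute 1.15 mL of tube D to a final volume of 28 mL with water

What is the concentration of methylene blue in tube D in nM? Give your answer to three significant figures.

Step 1: 130 μL + 4200 μL = 4330 μL total → factor 4330/130 = 33.308
Step 2: 130 μL + 2800 μL = 2930 μL total → factor 2930/130 = 22.538
Step 3: 18-fold → factor 18
Step 4: 0.28 mL + 11.5 mL = 11.78 mL total → factor 11.78/0.28 = 42.071
Dilution factor through tube D = 33.308 × 22.538 × 18 × 42.071 = 5.685 × 10^5
[tube D] = 1.50 mM / 5.685 × 10^5 = 2.639 × 10^-6 mM = 2.64 nM

2.64 nM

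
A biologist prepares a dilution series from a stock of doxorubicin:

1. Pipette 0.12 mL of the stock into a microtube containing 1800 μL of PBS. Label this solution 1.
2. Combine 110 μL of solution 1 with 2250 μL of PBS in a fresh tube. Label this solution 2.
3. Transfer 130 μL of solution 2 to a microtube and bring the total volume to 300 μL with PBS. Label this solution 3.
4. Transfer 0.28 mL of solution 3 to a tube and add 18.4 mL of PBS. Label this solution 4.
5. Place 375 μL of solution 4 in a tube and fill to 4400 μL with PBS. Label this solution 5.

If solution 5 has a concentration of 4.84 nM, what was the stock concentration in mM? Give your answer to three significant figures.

Step 1: 0.12 mL + 1800 μL = 1.92 mL total → factor 1.92/0.12 = 16
Step 2: 110 μL + 2250 μL = 2360 μL total → factor 2360/110 = 21.455
Step 3: 130 μL brought to 300 μL → factor 300/130 = 2.3077
Step 4: 0.28 mL + 18.4 mL = 18.68 mL total → factor 18.68/0.28 = 66.714
Step 5: 375 μL brought to 4400 μL → factor 4400/375 = 11.733
Overall dilution factor = 16 × 21.455 × 2.3077 × 66.714 × 11.733 = 6.2009 × 10^5
Stock = 4.84 nM × 6.2009 × 10^5 = 3.001 × 10^6 nM = 3.00 mM

3.00 mM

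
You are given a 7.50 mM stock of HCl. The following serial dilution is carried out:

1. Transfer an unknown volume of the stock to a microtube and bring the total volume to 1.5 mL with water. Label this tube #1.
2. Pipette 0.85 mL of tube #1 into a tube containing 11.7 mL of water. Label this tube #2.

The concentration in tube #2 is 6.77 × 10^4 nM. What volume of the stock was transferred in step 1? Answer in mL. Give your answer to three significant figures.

Step 1: v brought to 1.5 mL → factor = 1.5 mL/v
Step 2: 0.85 mL + 11.7 mL = 12.55 mL total → factor 12.55/0.85 = 14.765
Product of known-step factors = 14.765
Overall factor = 7.50 mM / (6.77 × 10^4 nM) = 110.78
Step-1 factor = 110.78 / 14.765 = 7.5032
v = 1.5 mL / 7.5032 = 0.200 mL

0.200 mL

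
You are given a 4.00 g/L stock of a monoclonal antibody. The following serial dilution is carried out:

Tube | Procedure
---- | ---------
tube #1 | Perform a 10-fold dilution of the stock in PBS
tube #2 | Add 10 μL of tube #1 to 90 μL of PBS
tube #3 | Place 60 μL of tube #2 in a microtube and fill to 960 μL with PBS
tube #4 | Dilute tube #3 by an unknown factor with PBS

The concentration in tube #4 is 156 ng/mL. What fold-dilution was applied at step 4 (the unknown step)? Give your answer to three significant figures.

16.0-fold

Step 1: 10-fold → factor 10
Step 2: 10 μL + 90 μL = 100 μL total → factor 100/10 = 10
Step 3: 60 μL brought to 960 μL → factor 960/60 = 16
Step 4: unknown factor x
Product of known-step factors = 1600
Overall factor = 4.00 g/L / (156 ng/mL) = 25641
x = 25641 / 1600 = 16.0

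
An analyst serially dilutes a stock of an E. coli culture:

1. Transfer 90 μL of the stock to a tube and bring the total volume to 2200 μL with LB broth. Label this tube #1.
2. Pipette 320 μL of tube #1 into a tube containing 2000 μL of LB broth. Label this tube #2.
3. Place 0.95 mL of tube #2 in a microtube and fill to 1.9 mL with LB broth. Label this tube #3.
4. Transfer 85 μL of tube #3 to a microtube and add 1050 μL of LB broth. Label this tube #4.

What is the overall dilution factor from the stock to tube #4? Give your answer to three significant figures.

Step 1: 90 μL brought to 2200 μL → factor 2200/90 = 24.444
Step 2: 320 μL + 2000 μL = 2320 μL total → factor 2320/320 = 7.25
Step 3: 0.95 mL brought to 1.9 mL → factor 1.9/0.95 = 2
Step 4: 85 μL + 1050 μL = 1135 μL total → factor 1135/85 = 13.353
Overall dilution factor = 24.444 × 7.25 × 2 × 13.353 = 4732.9

4.73 × 10^3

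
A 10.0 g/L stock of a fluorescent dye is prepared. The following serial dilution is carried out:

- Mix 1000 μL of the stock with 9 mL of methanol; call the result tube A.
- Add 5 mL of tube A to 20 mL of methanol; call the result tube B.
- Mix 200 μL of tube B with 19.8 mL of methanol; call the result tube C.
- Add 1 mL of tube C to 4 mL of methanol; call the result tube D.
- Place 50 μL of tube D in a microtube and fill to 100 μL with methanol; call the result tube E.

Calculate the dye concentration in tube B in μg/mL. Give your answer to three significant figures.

200 μg/mL

Step 1: 1000 μL + 9 mL = 10000 μL total → factor 10000/1000 = 10
Step 2: 5 mL + 20 mL = 25 mL total → factor 25/5 = 5
Dilution factor through tube B = 10 × 5 = 50
[tube B] = 10.0 g/L / 50 = 0.2000 g/L = 200 μg/mL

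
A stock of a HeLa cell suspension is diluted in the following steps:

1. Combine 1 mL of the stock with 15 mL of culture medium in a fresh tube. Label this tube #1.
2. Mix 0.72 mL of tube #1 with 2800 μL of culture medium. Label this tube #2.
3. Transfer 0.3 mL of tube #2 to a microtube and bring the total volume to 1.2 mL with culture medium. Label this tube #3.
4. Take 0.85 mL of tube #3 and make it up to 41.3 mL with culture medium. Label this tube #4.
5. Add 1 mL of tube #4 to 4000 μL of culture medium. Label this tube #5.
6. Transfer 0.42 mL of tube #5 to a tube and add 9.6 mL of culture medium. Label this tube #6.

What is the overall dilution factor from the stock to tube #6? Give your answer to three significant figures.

1.81 × 10^6

Step 1: 1 mL + 15 mL = 16 mL total → factor 16/1 = 16
Step 2: 0.72 mL + 2800 μL = 3.52 mL total → factor 3.52/0.72 = 4.8889
Step 3: 0.3 mL brought to 1.2 mL → factor 1.2/0.3 = 4
Step 4: 0.85 mL brought to 41.3 mL → factor 41.3/0.85 = 48.588
Step 5: 1 mL + 4000 μL = 5 mL total → factor 5/1 = 5
Step 6: 0.42 mL + 9.6 mL = 10.02 mL total → factor 10.02/0.42 = 23.857
Overall dilution factor = 16 × 4.8889 × 4 × 48.588 × 5 × 23.857 = 1.8135 × 10^6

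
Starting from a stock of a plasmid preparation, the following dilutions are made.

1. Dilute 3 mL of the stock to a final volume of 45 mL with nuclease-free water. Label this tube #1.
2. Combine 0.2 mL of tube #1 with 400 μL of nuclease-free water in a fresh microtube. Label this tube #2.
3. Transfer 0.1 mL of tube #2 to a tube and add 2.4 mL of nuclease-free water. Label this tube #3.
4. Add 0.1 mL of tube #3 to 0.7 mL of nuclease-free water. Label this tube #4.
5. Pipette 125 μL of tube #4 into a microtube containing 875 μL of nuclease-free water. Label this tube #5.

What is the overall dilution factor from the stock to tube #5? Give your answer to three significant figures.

7.20 × 10^4

Step 1: 3 mL brought to 45 mL → factor 45/3 = 15
Step 2: 0.2 mL + 400 μL = 0.6 mL total → factor 0.6/0.2 = 3
Step 3: 0.1 mL + 2.4 mL = 2.5 mL total → factor 2.5/0.1 = 25
Step 4: 0.1 mL + 0.7 mL = 0.8 mL total → factor 0.8/0.1 = 8
Step 5: 125 μL + 875 μL = 1000 μL total → factor 1000/125 = 8
Overall dilution factor = 15 × 3 × 25 × 8 × 8 = 72000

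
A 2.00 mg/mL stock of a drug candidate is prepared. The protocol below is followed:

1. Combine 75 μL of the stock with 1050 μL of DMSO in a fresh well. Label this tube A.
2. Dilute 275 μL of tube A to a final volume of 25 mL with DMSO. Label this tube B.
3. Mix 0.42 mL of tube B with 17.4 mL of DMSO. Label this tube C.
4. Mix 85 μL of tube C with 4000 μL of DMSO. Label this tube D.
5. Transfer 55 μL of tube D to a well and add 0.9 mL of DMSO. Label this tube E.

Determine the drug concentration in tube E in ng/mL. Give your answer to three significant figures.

0.0414 ng/mL

Step 1: 75 μL + 1050 μL = 1125 μL total → factor 1125/75 = 15
Step 2: 275 μL brought to 25 mL → factor 25000/275 = 90.909
Step 3: 0.42 mL + 17.4 mL = 17.82 mL total → factor 17.82/0.42 = 42.429
Step 4: 85 μL + 4000 μL = 4085 μL total → factor 4085/85 = 48.059
Step 5: 55 μL + 0.9 mL = 955 μL total → factor 955/55 = 17.364
Overall dilution factor = 15 × 90.909 × 42.429 × 48.059 × 17.364 = 4.828 × 10^7
Final = 2.00 mg/mL / 4.828 × 10^7 = 4.142 × 10^-8 mg/mL = 0.0414 ng/mL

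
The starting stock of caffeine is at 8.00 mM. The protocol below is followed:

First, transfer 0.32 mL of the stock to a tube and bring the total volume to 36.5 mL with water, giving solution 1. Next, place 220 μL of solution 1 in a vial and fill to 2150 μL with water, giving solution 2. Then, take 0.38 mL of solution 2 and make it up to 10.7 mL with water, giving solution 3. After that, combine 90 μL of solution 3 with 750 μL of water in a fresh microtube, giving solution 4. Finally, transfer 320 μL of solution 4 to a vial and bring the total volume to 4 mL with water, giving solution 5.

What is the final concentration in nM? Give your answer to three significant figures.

Step 1: 0.32 mL brought to 36.5 mL → factor 36.5/0.32 = 114.06
Step 2: 220 μL brought to 2150 μL → factor 2150/220 = 9.7727
Step 3: 0.38 mL brought to 10.7 mL → factor 10.7/0.38 = 28.158
Step 4: 90 μL + 750 μL = 840 μL total → factor 840/90 = 9.3333
Step 5: 320 μL brought to 4 mL → factor 4000/320 = 12.5
Overall dilution factor = 114.06 × 9.7727 × 28.158 × 9.3333 × 12.5 = 3.6619 × 10^6
Final = 8.00 mM / 3.6619 × 10^6 = 2.185 × 10^-6 mM = 2.18 nM

2.18 nM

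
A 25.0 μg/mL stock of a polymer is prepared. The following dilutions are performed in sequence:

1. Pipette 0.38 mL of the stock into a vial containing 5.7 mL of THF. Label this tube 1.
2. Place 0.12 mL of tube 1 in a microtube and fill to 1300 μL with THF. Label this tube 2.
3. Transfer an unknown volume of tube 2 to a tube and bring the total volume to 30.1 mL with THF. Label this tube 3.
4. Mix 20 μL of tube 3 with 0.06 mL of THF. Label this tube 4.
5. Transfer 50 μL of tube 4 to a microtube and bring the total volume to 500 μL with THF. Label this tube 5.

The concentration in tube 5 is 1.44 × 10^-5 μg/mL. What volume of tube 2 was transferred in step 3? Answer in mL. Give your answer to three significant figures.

0.120 mL

Step 1: 0.38 mL + 5.7 mL = 6.08 mL total → factor 6.08/0.38 = 16
Step 2: 0.12 mL brought to 1300 μL → factor 1.3/0.12 = 10.833
Step 3: v brought to 30.1 mL → factor = 30.1 mL/v
Step 4: 20 μL + 0.06 mL = 80 μL total → factor 80/20 = 4
Step 5: 50 μL brought to 500 μL → factor 500/50 = 10
Product of known-step factors = 6933.3
Overall factor = 25.0 μg/mL / (1.44 × 10^-5 μg/mL) = 1.7361 × 10^6
Step-3 factor = 1.7361 × 10^6 / 6933.3 = 250.4
v = 30.1 mL / 250.4 = 0.120 mL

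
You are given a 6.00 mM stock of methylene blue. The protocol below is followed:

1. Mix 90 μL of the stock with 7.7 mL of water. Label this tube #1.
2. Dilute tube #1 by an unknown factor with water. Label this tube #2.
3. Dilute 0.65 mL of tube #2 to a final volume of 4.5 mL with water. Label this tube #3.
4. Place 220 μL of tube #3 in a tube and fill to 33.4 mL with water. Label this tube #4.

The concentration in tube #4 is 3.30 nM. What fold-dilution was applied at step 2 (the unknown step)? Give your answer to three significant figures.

20.0-fold

Step 1: 90 μL + 7.7 mL = 7790 μL total → factor 7790/90 = 86.556
Step 2: unknown factor x
Step 3: 0.65 mL brought to 4.5 mL → factor 4.5/0.65 = 6.9231
Step 4: 220 μL brought to 33.4 mL → factor 33400/220 = 151.82
Product of known-step factors = 90974
Overall factor = 6.00 mM / (3.30 nM) = 1.8182 × 10^6
x = 1.8182 × 10^6 / 90974 = 20.0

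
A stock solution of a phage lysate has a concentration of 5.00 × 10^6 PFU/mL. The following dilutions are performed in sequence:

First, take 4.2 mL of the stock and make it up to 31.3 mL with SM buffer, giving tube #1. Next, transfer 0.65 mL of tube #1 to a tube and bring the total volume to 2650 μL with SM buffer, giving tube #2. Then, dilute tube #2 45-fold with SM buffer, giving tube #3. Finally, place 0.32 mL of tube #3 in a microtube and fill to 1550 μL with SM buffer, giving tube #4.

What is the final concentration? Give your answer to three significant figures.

Step 1: 4.2 mL brought to 31.3 mL → factor 31.3/4.2 = 7.4524
Step 2: 0.65 mL brought to 2650 μL → factor 2.65/0.65 = 4.0769
Step 3: 45-fold → factor 45
Step 4: 0.32 mL brought to 1550 μL → factor 1.55/0.32 = 4.8438
Overall dilution factor = 7.4524 × 4.0769 × 45 × 4.8438 = 6622.5
Final = 5.00 × 10^6 PFU/mL / 6622.5 = 755 PFU/mL

755 PFU/mL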